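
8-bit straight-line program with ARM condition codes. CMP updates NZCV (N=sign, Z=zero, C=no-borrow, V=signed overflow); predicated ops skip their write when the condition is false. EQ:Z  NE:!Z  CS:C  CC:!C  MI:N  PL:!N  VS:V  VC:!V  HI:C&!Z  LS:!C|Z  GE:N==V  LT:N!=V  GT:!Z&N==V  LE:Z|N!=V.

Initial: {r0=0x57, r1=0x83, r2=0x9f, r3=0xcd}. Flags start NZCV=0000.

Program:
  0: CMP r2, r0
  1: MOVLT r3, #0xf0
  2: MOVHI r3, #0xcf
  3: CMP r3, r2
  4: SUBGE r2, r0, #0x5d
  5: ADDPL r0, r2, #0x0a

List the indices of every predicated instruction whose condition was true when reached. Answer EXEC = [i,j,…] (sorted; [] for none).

EXEC = [1,2,4,5]

0: ✓ CMP  NZCV=0011
1: ✓ MOVLT  r3←0xf0
2: ✓ MOVHI  r3←0xcf
3: ✓ CMP  NZCV=0010
4: ✓ SUBGE  r2←0xfa
5: ✓ ADDPL  r0←0x04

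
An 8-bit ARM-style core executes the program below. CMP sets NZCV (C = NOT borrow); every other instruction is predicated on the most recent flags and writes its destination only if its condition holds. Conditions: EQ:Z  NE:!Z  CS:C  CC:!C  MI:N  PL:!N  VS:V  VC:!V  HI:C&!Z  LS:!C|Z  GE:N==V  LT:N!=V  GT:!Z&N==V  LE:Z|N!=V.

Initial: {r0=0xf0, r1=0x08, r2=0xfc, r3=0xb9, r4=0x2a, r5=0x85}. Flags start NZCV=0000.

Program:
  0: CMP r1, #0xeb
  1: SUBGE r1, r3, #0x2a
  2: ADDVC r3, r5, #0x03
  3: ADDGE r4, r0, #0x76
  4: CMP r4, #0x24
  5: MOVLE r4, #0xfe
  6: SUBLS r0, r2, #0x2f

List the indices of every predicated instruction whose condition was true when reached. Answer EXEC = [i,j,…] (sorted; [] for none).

EXEC = [1,2,3]

0: ✓ CMP  NZCV=0000
1: ✓ SUBGE  r1←0x8f
2: ✓ ADDVC  r3←0x88
3: ✓ ADDGE  r4←0x66
4: ✓ CMP  NZCV=0010
5: · MOVLE
6: · SUBLS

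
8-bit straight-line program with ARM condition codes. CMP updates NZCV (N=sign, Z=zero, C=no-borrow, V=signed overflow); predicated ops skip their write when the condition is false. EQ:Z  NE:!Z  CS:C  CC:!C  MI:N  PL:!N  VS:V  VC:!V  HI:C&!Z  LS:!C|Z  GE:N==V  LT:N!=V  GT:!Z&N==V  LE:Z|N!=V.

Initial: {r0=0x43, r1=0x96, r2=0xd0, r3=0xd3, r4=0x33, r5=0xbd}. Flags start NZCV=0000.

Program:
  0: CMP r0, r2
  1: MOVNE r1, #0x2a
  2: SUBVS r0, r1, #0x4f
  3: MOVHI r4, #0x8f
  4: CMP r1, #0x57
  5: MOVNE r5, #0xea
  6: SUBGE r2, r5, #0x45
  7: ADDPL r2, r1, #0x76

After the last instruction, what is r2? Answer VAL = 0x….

[0] flags=0000 → (cmp)
[1] flags=0000 NE?T → r1=0x2a
[2] flags=0000 VS?F → skip
[3] flags=0000 HI?F → skip
[4] flags=1000 → (cmp)
[5] flags=1000 NE?T → r5=0xea
[6] flags=1000 GE?F → skip
[7] flags=1000 PL?F → skip

VAL = 0xd0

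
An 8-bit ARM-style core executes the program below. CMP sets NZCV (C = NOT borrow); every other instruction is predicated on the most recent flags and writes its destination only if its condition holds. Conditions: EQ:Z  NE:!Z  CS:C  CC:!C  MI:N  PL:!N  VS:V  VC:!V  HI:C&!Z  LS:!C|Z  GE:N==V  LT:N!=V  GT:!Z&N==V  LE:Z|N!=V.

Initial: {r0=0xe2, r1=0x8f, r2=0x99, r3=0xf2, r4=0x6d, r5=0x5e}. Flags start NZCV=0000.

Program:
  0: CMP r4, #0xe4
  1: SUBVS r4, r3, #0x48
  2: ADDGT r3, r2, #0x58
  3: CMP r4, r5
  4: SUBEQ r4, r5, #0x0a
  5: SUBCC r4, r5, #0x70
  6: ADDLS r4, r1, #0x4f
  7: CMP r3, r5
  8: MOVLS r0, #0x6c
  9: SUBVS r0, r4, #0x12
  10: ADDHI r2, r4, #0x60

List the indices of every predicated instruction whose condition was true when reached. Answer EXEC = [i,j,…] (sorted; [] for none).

EXEC = [1,2,10]

0: ✓ CMP  NZCV=1001
1: ✓ SUBVS  r4←0xaa
2: ✓ ADDGT  r3←0xf1
3: ✓ CMP  NZCV=0011
4: · SUBEQ
5: · SUBCC
6: · ADDLS
7: ✓ CMP  NZCV=1010
8: · MOVLS
9: · SUBVS
10: ✓ ADDHI  r2←0x0a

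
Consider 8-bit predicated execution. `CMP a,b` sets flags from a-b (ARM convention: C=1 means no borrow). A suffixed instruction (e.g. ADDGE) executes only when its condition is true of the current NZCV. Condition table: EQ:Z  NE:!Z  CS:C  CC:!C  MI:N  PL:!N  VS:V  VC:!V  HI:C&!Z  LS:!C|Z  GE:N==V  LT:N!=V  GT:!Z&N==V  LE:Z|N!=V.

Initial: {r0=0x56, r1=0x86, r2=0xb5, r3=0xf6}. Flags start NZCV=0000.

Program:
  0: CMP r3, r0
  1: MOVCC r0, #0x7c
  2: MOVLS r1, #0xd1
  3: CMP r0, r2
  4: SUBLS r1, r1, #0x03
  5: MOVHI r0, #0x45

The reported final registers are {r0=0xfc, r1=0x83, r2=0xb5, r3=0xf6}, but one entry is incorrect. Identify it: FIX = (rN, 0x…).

FIX = (r0, 0x56)

[0] flags=1010 → (cmp)
[1] flags=1010 CC?F → skip
[2] flags=1010 LS?F → skip
[3] flags=1001 → (cmp)
[4] flags=1001 LS?T → r1=0x83
[5] flags=1001 HI?F → skip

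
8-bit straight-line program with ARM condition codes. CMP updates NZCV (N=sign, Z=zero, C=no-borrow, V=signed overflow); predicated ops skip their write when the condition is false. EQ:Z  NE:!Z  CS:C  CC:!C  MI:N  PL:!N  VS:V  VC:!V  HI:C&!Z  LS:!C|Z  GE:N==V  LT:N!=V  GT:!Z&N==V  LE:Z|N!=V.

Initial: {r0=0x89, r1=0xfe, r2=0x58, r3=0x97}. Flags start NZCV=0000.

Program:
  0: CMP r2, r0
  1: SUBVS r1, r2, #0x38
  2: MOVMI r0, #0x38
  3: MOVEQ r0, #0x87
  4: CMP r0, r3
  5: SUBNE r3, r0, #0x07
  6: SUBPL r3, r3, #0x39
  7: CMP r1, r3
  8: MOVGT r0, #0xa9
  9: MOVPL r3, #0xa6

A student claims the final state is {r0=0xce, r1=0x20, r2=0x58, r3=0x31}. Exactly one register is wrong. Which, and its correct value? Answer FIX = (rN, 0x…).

[0] flags=1001 → (cmp)
[1] flags=1001 VS?T → r1=0x20
[2] flags=1001 MI?T → r0=0x38
[3] flags=1001 EQ?F → skip
[4] flags=1001 → (cmp)
[5] flags=1001 NE?T → r3=0x31
[6] flags=1001 PL?F → skip
[7] flags=1000 → (cmp)
[8] flags=1000 GT?F → skip
[9] flags=1000 PL?F → skip

FIX = (r0, 0x38)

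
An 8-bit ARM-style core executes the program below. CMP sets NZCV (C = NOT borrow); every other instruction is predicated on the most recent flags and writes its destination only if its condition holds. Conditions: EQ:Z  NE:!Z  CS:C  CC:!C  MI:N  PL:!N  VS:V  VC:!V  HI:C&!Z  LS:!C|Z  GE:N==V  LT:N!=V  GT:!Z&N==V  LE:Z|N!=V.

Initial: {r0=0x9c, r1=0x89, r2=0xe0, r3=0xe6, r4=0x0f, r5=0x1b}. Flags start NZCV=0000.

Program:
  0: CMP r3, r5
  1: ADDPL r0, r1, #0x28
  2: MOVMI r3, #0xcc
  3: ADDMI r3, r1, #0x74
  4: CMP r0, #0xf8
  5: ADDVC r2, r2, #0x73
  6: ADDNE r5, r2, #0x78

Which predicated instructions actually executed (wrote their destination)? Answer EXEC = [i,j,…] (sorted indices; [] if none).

EXEC = [2,3,5,6]

[0] flags=1010 → (cmp)
[1] flags=1010 PL?F → skip
[2] flags=1010 MI?T → r3=0xcc
[3] flags=1010 MI?T → r3=0xfd
[4] flags=1000 → (cmp)
[5] flags=1000 VC?T → r2=0x53
[6] flags=1000 NE?T → r5=0xcb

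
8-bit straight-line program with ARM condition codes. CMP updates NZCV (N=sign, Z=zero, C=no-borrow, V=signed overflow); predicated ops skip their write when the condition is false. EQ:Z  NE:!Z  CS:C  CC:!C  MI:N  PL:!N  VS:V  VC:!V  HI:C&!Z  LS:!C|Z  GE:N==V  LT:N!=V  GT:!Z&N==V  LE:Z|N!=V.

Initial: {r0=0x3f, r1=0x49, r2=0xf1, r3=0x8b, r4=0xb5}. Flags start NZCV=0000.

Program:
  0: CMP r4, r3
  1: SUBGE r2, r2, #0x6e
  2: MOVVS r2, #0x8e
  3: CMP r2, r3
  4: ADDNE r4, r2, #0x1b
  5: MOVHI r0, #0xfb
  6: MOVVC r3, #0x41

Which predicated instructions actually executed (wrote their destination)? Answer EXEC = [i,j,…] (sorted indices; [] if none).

[0] flags=0010 → (cmp)
[1] flags=0010 GE?T → r2=0x83
[2] flags=0010 VS?F → skip
[3] flags=1000 → (cmp)
[4] flags=1000 NE?T → r4=0x9e
[5] flags=1000 HI?F → skip
[6] flags=1000 VC?T → r3=0x41

EXEC = [1,4,6]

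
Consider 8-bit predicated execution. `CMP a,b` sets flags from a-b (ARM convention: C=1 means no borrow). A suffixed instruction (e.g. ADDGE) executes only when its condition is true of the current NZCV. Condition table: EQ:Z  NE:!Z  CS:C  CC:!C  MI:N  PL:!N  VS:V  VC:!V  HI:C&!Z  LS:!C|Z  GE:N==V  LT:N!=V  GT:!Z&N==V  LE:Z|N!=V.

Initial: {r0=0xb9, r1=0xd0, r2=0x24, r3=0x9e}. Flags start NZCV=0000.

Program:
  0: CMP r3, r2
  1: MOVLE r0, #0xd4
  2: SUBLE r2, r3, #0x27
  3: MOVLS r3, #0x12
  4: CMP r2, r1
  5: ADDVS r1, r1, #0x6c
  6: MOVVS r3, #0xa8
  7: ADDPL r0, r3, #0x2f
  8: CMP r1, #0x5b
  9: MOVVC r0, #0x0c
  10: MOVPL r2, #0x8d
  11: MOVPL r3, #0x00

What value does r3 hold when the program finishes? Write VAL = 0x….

[0] flags=0011 → (cmp)
[1] flags=0011 LE?T → r0=0xd4
[2] flags=0011 LE?T → r2=0x77
[3] flags=0011 LS?F → skip
[4] flags=1001 → (cmp)
[5] flags=1001 VS?T → r1=0x3c
[6] flags=1001 VS?T → r3=0xa8
[7] flags=1001 PL?F → skip
[8] flags=1000 → (cmp)
[9] flags=1000 VC?T → r0=0x0c
[10] flags=1000 PL?F → skip
[11] flags=1000 PL?F → skip

VAL = 0xa8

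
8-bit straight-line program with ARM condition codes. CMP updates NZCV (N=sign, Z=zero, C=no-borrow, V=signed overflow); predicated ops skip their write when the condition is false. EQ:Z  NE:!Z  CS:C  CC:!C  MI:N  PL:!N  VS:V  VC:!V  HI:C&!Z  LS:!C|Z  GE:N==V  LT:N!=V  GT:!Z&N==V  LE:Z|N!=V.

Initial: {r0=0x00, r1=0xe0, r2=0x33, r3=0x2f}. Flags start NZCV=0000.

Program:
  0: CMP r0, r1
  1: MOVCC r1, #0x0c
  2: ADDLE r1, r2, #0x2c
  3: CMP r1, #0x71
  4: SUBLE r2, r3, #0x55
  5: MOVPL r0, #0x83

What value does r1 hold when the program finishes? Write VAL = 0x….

VAL = 0x0c

0: ✓ CMP  NZCV=0000
1: ✓ MOVCC  r1←0x0c
2: · ADDLE
3: ✓ CMP  NZCV=1000
4: ✓ SUBLE  r2←0xda
5: · MOVPL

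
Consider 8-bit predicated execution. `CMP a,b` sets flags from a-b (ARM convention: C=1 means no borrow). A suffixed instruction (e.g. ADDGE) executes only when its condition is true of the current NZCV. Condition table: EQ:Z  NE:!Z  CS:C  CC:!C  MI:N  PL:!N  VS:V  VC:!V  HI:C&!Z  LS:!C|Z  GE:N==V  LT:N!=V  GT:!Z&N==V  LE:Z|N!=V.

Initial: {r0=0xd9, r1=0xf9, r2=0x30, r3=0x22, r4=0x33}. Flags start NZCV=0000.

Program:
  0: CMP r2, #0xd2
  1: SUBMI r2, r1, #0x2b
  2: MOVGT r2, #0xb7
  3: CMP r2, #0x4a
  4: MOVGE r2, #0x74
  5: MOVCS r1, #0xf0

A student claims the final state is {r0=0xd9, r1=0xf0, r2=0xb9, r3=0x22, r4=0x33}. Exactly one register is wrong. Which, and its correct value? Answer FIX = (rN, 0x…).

0: ✓ CMP  NZCV=0000
1: · SUBMI
2: ✓ MOVGT  r2←0xb7
3: ✓ CMP  NZCV=0011
4: · MOVGE
5: ✓ MOVCS  r1←0xf0

FIX = (r2, 0xb7)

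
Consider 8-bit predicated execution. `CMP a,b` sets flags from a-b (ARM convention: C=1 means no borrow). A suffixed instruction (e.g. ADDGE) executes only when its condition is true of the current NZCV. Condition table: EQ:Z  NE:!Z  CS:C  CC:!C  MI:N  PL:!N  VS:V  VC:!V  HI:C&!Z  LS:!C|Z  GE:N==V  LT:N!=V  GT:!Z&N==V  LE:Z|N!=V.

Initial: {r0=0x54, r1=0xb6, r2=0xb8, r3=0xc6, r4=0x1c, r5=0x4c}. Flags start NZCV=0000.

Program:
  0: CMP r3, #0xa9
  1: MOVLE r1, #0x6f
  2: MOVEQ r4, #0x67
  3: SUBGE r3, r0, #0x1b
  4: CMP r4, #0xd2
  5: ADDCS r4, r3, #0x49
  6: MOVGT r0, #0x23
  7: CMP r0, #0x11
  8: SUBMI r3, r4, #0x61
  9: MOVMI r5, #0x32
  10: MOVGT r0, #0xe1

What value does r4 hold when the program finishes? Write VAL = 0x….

VAL = 0x1c

[0] flags=0010 → (cmp)
[1] flags=0010 LE?F → skip
[2] flags=0010 EQ?F → skip
[3] flags=0010 GE?T → r3=0x39
[4] flags=0000 → (cmp)
[5] flags=0000 CS?F → skip
[6] flags=0000 GT?T → r0=0x23
[7] flags=0010 → (cmp)
[8] flags=0010 MI?F → skip
[9] flags=0010 MI?F → skip
[10] flags=0010 GT?T → r0=0xe1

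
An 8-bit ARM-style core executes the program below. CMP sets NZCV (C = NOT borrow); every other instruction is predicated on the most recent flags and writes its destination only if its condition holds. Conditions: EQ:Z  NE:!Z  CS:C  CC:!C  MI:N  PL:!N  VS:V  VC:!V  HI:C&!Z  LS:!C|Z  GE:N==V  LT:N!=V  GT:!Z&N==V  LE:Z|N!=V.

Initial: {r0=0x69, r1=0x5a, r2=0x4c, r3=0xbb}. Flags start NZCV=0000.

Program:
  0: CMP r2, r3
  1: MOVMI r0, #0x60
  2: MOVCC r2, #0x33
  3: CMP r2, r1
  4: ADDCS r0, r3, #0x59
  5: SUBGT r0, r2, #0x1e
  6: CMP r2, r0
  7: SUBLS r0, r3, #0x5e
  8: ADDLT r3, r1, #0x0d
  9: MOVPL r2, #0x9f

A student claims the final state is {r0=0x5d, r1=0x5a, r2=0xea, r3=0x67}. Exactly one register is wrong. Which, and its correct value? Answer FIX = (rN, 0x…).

FIX = (r2, 0x33)

[0] flags=1001 → (cmp)
[1] flags=1001 MI?T → r0=0x60
[2] flags=1001 CC?T → r2=0x33
[3] flags=1000 → (cmp)
[4] flags=1000 CS?F → skip
[5] flags=1000 GT?F → skip
[6] flags=1000 → (cmp)
[7] flags=1000 LS?T → r0=0x5d
[8] flags=1000 LT?T → r3=0x67
[9] flags=1000 PL?F → skip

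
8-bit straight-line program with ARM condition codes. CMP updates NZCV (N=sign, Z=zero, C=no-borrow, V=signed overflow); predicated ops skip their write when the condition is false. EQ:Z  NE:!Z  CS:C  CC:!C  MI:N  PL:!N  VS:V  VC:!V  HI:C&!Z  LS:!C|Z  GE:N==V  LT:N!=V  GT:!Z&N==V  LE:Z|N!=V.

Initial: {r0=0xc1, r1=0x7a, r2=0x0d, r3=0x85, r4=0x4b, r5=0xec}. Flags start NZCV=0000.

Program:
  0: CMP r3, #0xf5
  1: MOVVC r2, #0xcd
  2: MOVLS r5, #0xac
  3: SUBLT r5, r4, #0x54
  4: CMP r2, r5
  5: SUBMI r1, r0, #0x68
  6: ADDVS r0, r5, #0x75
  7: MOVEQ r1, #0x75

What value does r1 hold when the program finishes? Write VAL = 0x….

0: ✓ CMP  NZCV=1000
1: ✓ MOVVC  r2←0xcd
2: ✓ MOVLS  r5←0xac
3: ✓ SUBLT  r5←0xf7
4: ✓ CMP  NZCV=1000
5: ✓ SUBMI  r1←0x59
6: · ADDVS
7: · MOVEQ

VAL = 0x59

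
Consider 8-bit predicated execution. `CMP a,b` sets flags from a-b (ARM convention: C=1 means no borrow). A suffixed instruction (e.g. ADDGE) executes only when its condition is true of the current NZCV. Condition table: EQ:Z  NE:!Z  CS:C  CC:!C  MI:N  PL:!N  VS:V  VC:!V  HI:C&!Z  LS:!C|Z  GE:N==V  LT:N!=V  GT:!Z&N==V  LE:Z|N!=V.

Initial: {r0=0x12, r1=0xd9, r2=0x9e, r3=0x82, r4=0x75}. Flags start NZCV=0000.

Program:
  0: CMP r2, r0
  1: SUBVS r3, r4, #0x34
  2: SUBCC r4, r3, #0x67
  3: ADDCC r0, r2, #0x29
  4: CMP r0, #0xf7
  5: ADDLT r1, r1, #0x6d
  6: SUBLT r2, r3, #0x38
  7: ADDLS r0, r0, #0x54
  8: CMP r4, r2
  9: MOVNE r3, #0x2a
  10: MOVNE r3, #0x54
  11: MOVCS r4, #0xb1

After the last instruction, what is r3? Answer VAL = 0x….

0: ✓ CMP  NZCV=1010
1: · SUBVS
2: · SUBCC
3: · ADDCC
4: ✓ CMP  NZCV=0000
5: · ADDLT
6: · SUBLT
7: ✓ ADDLS  r0←0x66
8: ✓ CMP  NZCV=1001
9: ✓ MOVNE  r3←0x2a
10: ✓ MOVNE  r3←0x54
11: · MOVCS

VAL = 0x54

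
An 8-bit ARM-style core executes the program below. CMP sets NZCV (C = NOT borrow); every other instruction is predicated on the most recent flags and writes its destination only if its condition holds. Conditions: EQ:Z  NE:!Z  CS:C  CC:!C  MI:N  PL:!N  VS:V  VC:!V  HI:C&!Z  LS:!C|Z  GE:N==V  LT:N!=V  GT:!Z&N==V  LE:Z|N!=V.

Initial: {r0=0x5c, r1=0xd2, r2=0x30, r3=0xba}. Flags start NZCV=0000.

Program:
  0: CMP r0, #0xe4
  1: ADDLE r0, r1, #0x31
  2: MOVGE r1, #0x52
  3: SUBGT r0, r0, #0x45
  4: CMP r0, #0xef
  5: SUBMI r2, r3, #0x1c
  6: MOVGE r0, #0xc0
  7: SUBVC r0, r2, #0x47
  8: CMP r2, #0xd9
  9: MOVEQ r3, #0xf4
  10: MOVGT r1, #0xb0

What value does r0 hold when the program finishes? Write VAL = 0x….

VAL = 0xe9

[0] flags=0000 → (cmp)
[1] flags=0000 LE?F → skip
[2] flags=0000 GE?T → r1=0x52
[3] flags=0000 GT?T → r0=0x17
[4] flags=0000 → (cmp)
[5] flags=0000 MI?F → skip
[6] flags=0000 GE?T → r0=0xc0
[7] flags=0000 VC?T → r0=0xe9
[8] flags=0000 → (cmp)
[9] flags=0000 EQ?F → skip
[10] flags=0000 GT?T → r1=0xb0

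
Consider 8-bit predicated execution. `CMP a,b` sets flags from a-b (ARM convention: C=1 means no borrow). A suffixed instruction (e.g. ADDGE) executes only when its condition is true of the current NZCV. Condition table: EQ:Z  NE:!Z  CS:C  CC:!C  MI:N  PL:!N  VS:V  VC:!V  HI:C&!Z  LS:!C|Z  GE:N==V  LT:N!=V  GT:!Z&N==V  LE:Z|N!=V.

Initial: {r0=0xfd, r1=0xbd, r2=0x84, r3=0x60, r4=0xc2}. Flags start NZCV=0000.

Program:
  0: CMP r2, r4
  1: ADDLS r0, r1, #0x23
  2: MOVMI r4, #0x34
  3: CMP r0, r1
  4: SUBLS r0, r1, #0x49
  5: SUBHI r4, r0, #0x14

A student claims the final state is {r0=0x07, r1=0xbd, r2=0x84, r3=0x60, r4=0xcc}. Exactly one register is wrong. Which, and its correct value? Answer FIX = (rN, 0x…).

FIX = (r0, 0xe0)

0: ✓ CMP  NZCV=1000
1: ✓ ADDLS  r0←0xe0
2: ✓ MOVMI  r4←0x34
3: ✓ CMP  NZCV=0010
4: · SUBLS
5: ✓ SUBHI  r4←0xcc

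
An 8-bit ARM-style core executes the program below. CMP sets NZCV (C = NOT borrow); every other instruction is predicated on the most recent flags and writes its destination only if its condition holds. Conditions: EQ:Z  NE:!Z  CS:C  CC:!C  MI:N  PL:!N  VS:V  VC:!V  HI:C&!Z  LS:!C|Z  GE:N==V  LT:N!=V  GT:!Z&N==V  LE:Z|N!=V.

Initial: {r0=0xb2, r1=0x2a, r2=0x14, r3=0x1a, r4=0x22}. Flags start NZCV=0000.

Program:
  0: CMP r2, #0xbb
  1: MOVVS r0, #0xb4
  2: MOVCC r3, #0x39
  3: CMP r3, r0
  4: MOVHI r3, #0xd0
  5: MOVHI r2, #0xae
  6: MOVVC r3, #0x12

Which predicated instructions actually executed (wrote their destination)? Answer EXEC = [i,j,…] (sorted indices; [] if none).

EXEC = [2]

0: ✓ CMP  NZCV=0000
1: · MOVVS
2: ✓ MOVCC  r3←0x39
3: ✓ CMP  NZCV=1001
4: · MOVHI
5: · MOVHI
6: · MOVVC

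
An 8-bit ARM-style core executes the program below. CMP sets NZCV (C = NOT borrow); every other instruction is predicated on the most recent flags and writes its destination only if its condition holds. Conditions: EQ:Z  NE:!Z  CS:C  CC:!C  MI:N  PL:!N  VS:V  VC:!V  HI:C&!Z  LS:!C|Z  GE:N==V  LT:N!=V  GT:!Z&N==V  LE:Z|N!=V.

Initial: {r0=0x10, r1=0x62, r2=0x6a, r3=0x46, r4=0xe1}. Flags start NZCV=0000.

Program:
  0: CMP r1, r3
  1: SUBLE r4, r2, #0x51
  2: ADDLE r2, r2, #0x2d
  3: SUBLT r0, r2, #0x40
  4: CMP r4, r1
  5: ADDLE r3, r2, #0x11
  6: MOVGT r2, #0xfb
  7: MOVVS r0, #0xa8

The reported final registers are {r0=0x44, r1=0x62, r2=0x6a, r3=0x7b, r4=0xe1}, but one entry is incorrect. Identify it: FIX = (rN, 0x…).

[0] flags=0010 → (cmp)
[1] flags=0010 LE?F → skip
[2] flags=0010 LE?F → skip
[3] flags=0010 LT?F → skip
[4] flags=0011 → (cmp)
[5] flags=0011 LE?T → r3=0x7b
[6] flags=0011 GT?F → skip
[7] flags=0011 VS?T → r0=0xa8

FIX = (r0, 0xa8)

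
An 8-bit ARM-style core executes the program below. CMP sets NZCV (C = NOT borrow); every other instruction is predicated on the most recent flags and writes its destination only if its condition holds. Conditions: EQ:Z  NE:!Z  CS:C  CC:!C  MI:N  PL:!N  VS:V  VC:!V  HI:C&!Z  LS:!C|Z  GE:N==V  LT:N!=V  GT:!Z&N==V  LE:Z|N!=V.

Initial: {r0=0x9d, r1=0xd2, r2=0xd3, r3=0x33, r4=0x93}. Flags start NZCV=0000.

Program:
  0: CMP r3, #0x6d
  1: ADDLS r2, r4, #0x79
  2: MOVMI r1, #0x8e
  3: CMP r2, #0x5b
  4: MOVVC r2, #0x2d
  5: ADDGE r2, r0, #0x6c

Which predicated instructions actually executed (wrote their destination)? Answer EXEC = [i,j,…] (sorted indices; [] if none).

EXEC = [1,2,4]

0: ✓ CMP  NZCV=1000
1: ✓ ADDLS  r2←0x0c
2: ✓ MOVMI  r1←0x8e
3: ✓ CMP  NZCV=1000
4: ✓ MOVVC  r2←0x2d
5: · ADDGE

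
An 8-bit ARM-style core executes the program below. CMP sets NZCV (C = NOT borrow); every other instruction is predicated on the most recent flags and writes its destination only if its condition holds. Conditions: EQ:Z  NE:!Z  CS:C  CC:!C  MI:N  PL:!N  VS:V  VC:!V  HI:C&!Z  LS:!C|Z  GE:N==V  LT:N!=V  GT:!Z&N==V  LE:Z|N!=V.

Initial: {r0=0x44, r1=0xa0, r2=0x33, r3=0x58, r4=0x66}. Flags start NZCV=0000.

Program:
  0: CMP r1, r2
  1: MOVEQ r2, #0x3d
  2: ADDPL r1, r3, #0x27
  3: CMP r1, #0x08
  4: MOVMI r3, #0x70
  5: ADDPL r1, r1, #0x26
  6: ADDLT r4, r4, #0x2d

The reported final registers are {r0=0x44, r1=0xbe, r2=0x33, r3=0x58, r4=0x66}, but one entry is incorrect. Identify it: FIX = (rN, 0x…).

FIX = (r1, 0xa5)

0: ✓ CMP  NZCV=0011
1: · MOVEQ
2: ✓ ADDPL  r1←0x7f
3: ✓ CMP  NZCV=0010
4: · MOVMI
5: ✓ ADDPL  r1←0xa5
6: · ADDLT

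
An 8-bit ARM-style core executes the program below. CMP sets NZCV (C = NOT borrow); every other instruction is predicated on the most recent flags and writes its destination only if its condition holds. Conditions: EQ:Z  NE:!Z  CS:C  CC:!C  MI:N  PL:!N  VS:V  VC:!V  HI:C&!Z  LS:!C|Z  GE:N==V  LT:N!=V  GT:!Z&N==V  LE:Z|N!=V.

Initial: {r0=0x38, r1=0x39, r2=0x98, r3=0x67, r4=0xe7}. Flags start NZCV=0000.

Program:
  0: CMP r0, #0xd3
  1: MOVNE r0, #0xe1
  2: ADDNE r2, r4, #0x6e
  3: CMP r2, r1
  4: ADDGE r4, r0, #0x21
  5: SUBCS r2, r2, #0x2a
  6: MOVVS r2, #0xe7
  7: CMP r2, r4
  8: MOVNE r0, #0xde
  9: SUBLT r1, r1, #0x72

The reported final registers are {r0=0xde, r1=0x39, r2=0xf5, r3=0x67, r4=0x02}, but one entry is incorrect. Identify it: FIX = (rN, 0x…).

[0] flags=0000 → (cmp)
[1] flags=0000 NE?T → r0=0xe1
[2] flags=0000 NE?T → r2=0x55
[3] flags=0010 → (cmp)
[4] flags=0010 GE?T → r4=0x02
[5] flags=0010 CS?T → r2=0x2b
[6] flags=0010 VS?F → skip
[7] flags=0010 → (cmp)
[8] flags=0010 NE?T → r0=0xde
[9] flags=0010 LT?F → skip

FIX = (r2, 0x2b)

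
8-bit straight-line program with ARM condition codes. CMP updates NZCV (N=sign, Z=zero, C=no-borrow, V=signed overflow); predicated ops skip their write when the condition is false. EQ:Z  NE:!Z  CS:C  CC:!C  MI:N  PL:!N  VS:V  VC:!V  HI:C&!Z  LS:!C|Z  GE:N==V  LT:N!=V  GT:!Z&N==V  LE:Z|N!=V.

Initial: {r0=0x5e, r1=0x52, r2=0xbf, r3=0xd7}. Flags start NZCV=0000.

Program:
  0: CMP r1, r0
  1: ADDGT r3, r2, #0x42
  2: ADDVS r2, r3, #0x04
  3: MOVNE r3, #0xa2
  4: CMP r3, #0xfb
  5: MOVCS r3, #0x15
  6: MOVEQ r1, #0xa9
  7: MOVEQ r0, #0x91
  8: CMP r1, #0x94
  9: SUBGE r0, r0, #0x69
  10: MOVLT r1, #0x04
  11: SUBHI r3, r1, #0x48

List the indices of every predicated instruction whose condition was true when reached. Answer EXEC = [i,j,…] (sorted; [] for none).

[0] flags=1000 → (cmp)
[1] flags=1000 GT?F → skip
[2] flags=1000 VS?F → skip
[3] flags=1000 NE?T → r3=0xa2
[4] flags=1000 → (cmp)
[5] flags=1000 CS?F → skip
[6] flags=1000 EQ?F → skip
[7] flags=1000 EQ?F → skip
[8] flags=1001 → (cmp)
[9] flags=1001 GE?T → r0=0xf5
[10] flags=1001 LT?F → skip
[11] flags=1001 HI?F → skip

EXEC = [3,9]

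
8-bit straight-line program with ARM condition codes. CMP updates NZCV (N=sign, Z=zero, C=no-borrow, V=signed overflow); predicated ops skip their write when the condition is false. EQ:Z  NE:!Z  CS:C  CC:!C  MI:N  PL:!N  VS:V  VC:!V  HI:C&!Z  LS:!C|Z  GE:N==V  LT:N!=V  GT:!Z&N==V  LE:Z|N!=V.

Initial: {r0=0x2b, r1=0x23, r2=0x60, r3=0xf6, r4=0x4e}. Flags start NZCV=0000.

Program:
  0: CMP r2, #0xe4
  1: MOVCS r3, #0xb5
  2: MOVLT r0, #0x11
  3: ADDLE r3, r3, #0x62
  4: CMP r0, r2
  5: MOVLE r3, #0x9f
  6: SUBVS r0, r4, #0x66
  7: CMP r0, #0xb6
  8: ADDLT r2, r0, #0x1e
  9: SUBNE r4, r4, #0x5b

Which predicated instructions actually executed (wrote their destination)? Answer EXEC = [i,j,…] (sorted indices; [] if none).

[0] flags=0000 → (cmp)
[1] flags=0000 CS?F → skip
[2] flags=0000 LT?F → skip
[3] flags=0000 LE?F → skip
[4] flags=1000 → (cmp)
[5] flags=1000 LE?T → r3=0x9f
[6] flags=1000 VS?F → skip
[7] flags=0000 → (cmp)
[8] flags=0000 LT?F → skip
[9] flags=0000 NE?T → r4=0xf3

EXEC = [5,9]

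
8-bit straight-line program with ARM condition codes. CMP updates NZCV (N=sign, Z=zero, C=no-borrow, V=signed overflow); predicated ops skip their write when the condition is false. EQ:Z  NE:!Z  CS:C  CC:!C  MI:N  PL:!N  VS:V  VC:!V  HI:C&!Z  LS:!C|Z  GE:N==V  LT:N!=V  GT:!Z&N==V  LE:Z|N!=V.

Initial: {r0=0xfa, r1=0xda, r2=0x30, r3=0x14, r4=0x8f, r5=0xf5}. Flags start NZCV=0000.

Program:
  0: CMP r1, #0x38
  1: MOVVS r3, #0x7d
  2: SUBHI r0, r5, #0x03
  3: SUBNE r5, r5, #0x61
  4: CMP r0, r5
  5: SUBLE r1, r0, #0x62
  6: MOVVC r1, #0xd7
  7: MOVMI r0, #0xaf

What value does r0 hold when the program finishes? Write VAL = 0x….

0: ✓ CMP  NZCV=1010
1: · MOVVS
2: ✓ SUBHI  r0←0xf2
3: ✓ SUBNE  r5←0x94
4: ✓ CMP  NZCV=0010
5: · SUBLE
6: ✓ MOVVC  r1←0xd7
7: · MOVMI

VAL = 0xf2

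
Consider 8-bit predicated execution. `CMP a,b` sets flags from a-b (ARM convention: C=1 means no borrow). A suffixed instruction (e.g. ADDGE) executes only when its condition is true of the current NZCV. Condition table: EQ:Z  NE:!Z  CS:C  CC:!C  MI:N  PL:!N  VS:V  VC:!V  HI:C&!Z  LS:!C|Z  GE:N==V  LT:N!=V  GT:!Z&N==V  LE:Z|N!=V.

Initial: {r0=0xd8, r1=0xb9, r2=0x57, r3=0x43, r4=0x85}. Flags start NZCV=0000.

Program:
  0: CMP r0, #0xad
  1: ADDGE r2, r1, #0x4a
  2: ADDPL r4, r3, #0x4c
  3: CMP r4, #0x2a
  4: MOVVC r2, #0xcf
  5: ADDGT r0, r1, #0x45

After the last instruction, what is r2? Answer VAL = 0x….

[0] flags=0010 → (cmp)
[1] flags=0010 GE?T → r2=0x03
[2] flags=0010 PL?T → r4=0x8f
[3] flags=0011 → (cmp)
[4] flags=0011 VC?F → skip
[5] flags=0011 GT?F → skip

VAL = 0x03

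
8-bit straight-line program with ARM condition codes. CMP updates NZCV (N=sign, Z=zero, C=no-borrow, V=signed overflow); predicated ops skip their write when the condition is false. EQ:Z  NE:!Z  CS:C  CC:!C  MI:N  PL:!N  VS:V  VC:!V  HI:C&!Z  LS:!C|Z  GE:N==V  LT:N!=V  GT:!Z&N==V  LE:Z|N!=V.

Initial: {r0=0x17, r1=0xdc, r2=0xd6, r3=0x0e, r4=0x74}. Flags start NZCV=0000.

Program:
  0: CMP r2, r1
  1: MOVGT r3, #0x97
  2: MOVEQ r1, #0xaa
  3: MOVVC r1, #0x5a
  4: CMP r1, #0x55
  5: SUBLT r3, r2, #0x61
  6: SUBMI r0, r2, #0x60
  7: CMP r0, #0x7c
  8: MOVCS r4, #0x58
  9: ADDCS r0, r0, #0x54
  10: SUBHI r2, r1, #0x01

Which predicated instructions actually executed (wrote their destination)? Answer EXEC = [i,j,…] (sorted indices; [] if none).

0: ✓ CMP  NZCV=1000
1: · MOVGT
2: · MOVEQ
3: ✓ MOVVC  r1←0x5a
4: ✓ CMP  NZCV=0010
5: · SUBLT
6: · SUBMI
7: ✓ CMP  NZCV=1000
8: · MOVCS
9: · ADDCS
10: · SUBHI

EXEC = [3]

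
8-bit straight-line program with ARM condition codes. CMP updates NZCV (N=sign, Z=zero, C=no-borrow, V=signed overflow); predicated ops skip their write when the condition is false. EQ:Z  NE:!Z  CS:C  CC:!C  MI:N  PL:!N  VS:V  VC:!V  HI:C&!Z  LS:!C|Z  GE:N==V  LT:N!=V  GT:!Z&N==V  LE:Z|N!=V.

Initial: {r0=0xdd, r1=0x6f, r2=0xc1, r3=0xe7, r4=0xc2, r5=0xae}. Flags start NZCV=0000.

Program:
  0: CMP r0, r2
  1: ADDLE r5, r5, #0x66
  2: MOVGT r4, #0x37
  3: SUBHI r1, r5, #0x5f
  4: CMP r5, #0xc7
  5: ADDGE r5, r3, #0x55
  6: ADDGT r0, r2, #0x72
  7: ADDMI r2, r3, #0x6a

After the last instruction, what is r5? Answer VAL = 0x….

[0] flags=0010 → (cmp)
[1] flags=0010 LE?F → skip
[2] flags=0010 GT?T → r4=0x37
[3] flags=0010 HI?T → r1=0x4f
[4] flags=1000 → (cmp)
[5] flags=1000 GE?F → skip
[6] flags=1000 GT?F → skip
[7] flags=1000 MI?T → r2=0x51

VAL = 0xae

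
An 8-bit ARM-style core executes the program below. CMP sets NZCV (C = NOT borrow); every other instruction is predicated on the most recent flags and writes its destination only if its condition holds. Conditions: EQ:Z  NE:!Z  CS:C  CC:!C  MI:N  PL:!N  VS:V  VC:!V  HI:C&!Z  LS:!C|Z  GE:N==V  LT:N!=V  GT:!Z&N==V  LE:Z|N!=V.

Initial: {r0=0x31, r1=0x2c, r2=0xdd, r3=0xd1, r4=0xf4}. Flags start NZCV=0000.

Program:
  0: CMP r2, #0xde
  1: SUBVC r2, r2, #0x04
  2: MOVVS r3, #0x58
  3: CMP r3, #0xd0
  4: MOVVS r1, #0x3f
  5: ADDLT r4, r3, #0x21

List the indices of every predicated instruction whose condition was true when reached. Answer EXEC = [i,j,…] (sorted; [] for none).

0: ✓ CMP  NZCV=1000
1: ✓ SUBVC  r2←0xd9
2: · MOVVS
3: ✓ CMP  NZCV=0010
4: · MOVVS
5: · ADDLT

EXEC = [1]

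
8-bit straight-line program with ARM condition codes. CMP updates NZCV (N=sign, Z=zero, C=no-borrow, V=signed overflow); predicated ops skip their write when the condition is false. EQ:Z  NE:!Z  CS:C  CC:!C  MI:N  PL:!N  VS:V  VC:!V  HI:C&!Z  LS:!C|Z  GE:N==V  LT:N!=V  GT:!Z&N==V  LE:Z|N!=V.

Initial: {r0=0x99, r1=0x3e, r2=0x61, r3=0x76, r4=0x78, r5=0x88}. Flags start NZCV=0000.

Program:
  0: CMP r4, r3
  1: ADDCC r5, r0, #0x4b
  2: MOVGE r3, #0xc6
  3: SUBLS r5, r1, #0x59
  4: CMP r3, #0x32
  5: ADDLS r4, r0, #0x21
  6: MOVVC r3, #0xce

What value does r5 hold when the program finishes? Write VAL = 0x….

0: ✓ CMP  NZCV=0010
1: · ADDCC
2: ✓ MOVGE  r3←0xc6
3: · SUBLS
4: ✓ CMP  NZCV=1010
5: · ADDLS
6: ✓ MOVVC  r3←0xce

VAL = 0x88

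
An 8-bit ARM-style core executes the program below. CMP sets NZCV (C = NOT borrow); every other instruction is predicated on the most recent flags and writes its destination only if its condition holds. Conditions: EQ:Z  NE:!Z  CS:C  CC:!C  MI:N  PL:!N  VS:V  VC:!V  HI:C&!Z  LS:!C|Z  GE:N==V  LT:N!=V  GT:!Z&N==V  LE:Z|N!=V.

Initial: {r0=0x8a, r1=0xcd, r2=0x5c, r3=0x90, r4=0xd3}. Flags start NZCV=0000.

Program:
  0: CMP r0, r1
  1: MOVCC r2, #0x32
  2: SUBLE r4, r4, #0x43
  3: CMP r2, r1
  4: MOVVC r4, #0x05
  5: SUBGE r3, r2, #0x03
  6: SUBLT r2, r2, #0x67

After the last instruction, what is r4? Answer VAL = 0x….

VAL = 0x05

[0] flags=1000 → (cmp)
[1] flags=1000 CC?T → r2=0x32
[2] flags=1000 LE?T → r4=0x90
[3] flags=0000 → (cmp)
[4] flags=0000 VC?T → r4=0x05
[5] flags=0000 GE?T → r3=0x2f
[6] flags=0000 LT?F → skip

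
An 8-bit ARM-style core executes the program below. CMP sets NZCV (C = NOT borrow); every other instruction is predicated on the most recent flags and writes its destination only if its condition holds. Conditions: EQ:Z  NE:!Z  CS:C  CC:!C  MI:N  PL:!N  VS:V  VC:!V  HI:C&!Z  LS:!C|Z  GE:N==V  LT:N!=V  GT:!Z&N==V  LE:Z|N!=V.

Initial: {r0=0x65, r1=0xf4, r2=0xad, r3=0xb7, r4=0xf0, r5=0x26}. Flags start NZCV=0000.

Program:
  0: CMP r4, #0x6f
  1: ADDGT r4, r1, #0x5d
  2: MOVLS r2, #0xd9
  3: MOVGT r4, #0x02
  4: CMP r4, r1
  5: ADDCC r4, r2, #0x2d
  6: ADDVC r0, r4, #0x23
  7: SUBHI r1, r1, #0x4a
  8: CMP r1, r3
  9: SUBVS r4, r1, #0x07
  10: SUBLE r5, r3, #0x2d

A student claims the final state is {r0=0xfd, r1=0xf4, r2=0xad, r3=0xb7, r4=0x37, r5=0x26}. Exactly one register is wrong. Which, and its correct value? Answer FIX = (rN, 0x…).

FIX = (r4, 0xda)

0: ✓ CMP  NZCV=1010
1: · ADDGT
2: · MOVLS
3: · MOVGT
4: ✓ CMP  NZCV=1000
5: ✓ ADDCC  r4←0xda
6: ✓ ADDVC  r0←0xfd
7: · SUBHI
8: ✓ CMP  NZCV=0010
9: · SUBVS
10: · SUBLE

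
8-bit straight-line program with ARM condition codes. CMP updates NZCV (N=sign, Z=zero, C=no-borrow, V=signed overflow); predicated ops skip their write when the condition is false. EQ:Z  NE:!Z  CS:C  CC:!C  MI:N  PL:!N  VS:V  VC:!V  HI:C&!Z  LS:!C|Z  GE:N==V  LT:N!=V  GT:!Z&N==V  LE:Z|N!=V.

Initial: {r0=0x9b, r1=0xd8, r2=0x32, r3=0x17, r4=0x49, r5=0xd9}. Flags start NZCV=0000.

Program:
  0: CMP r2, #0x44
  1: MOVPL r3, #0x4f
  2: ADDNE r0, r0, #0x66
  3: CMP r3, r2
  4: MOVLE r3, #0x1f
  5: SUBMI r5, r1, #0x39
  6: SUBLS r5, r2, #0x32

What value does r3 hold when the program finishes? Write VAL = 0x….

VAL = 0x1f

0: ✓ CMP  NZCV=1000
1: · MOVPL
2: ✓ ADDNE  r0←0x01
3: ✓ CMP  NZCV=1000
4: ✓ MOVLE  r3←0x1f
5: ✓ SUBMI  r5←0x9f
6: ✓ SUBLS  r5←0x00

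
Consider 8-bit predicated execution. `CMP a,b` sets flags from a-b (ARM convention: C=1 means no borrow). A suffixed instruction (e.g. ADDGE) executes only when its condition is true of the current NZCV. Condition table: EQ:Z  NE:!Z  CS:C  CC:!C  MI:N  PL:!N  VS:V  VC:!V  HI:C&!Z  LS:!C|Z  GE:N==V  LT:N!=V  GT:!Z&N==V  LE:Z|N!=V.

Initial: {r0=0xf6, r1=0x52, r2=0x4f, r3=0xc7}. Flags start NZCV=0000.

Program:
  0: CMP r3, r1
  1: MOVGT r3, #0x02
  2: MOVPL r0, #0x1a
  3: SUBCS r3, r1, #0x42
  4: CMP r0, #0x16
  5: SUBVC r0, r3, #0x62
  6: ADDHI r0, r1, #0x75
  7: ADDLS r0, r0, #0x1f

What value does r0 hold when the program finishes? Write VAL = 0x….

[0] flags=0011 → (cmp)
[1] flags=0011 GT?F → skip
[2] flags=0011 PL?T → r0=0x1a
[3] flags=0011 CS?T → r3=0x10
[4] flags=0010 → (cmp)
[5] flags=0010 VC?T → r0=0xae
[6] flags=0010 HI?T → r0=0xc7
[7] flags=0010 LS?F → skip

VAL = 0xc7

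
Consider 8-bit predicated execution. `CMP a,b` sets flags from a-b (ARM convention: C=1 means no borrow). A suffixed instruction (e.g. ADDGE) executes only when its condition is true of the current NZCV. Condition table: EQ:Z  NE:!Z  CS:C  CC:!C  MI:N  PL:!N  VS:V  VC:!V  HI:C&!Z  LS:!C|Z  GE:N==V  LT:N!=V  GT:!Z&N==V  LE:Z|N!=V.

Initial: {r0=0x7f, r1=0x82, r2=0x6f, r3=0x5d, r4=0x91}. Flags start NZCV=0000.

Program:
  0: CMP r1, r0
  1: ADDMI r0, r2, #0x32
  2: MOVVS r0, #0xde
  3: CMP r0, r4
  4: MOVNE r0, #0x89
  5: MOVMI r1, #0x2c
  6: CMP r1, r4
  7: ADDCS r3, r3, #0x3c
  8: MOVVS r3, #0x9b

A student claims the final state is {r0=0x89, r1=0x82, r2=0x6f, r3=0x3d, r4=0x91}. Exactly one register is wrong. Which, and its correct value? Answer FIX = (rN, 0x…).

FIX = (r3, 0x5d)

[0] flags=0011 → (cmp)
[1] flags=0011 MI?F → skip
[2] flags=0011 VS?T → r0=0xde
[3] flags=0010 → (cmp)
[4] flags=0010 NE?T → r0=0x89
[5] flags=0010 MI?F → skip
[6] flags=1000 → (cmp)
[7] flags=1000 CS?F → skip
[8] flags=1000 VS?F → skip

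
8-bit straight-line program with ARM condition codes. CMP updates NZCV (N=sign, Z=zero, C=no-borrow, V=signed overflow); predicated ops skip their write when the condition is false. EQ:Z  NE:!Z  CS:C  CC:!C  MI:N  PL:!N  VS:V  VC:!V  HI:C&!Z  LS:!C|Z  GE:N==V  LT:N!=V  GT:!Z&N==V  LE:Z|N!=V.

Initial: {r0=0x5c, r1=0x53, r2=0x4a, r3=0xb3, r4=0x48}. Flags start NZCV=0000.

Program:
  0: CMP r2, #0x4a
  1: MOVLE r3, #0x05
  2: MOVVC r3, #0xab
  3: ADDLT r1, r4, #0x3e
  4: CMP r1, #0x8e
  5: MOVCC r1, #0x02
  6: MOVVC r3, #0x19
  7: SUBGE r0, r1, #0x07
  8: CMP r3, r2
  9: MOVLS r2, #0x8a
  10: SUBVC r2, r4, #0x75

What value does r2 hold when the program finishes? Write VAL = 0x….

0: ✓ CMP  NZCV=0110
1: ✓ MOVLE  r3←0x05
2: ✓ MOVVC  r3←0xab
3: · ADDLT
4: ✓ CMP  NZCV=1001
5: ✓ MOVCC  r1←0x02
6: · MOVVC
7: ✓ SUBGE  r0←0xfb
8: ✓ CMP  NZCV=0011
9: · MOVLS
10: · SUBVC

VAL = 0x4a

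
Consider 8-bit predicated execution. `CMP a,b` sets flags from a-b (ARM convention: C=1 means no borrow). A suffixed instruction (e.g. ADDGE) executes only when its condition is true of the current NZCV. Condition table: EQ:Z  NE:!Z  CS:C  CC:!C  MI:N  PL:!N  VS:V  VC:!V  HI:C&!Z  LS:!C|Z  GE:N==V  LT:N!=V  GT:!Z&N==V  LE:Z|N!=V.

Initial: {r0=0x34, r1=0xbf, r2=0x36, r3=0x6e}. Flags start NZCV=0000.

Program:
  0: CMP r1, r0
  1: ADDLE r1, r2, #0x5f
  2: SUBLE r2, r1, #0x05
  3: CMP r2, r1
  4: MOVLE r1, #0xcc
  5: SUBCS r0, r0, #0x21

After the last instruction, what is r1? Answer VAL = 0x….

[0] flags=1010 → (cmp)
[1] flags=1010 LE?T → r1=0x95
[2] flags=1010 LE?T → r2=0x90
[3] flags=1000 → (cmp)
[4] flags=1000 LE?T → r1=0xcc
[5] flags=1000 CS?F → skip

VAL = 0xcc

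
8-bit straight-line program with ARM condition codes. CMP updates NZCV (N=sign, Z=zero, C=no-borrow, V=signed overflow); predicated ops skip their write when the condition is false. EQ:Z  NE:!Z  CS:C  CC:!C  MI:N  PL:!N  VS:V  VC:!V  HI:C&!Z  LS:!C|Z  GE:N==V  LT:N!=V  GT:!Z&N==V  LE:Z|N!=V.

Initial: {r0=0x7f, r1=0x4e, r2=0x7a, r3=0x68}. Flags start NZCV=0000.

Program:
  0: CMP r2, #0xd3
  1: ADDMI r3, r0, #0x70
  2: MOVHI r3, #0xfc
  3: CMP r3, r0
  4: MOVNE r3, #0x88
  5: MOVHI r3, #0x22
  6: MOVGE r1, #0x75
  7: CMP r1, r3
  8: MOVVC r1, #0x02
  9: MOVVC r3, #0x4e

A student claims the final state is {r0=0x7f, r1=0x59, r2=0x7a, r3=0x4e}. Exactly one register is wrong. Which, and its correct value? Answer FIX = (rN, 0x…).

0: ✓ CMP  NZCV=1001
1: ✓ ADDMI  r3←0xef
2: · MOVHI
3: ✓ CMP  NZCV=0011
4: ✓ MOVNE  r3←0x88
5: ✓ MOVHI  r3←0x22
6: · MOVGE
7: ✓ CMP  NZCV=0010
8: ✓ MOVVC  r1←0x02
9: ✓ MOVVC  r3←0x4e

FIX = (r1, 0x02)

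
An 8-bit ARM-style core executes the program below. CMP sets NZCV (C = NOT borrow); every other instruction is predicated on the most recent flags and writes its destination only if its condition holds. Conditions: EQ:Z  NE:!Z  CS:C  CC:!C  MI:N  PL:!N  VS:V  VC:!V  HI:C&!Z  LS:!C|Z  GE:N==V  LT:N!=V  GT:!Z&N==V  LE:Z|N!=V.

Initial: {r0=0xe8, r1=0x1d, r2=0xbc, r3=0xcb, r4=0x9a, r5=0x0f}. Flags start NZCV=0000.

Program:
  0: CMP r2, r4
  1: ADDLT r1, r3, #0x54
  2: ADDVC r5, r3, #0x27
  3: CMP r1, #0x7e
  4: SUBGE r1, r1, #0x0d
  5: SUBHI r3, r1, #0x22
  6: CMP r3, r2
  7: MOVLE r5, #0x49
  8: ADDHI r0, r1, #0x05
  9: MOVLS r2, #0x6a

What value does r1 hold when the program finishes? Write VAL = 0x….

0: ✓ CMP  NZCV=0010
1: · ADDLT
2: ✓ ADDVC  r5←0xf2
3: ✓ CMP  NZCV=1000
4: · SUBGE
5: · SUBHI
6: ✓ CMP  NZCV=0010
7: · MOVLE
8: ✓ ADDHI  r0←0x22
9: · MOVLS

VAL = 0x1d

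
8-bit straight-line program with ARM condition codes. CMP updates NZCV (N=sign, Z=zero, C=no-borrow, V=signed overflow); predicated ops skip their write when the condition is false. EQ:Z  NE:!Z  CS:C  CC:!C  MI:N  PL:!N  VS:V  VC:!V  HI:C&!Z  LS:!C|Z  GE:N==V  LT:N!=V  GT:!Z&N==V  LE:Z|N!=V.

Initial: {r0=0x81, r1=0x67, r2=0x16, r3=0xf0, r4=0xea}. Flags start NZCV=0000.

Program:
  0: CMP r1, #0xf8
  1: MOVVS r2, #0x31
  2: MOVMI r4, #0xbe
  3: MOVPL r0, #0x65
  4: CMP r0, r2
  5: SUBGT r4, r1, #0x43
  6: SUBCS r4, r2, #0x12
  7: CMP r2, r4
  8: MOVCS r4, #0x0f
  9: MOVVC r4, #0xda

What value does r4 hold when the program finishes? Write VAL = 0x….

VAL = 0xda

[0] flags=0000 → (cmp)
[1] flags=0000 VS?F → skip
[2] flags=0000 MI?F → skip
[3] flags=0000 PL?T → r0=0x65
[4] flags=0010 → (cmp)
[5] flags=0010 GT?T → r4=0x24
[6] flags=0010 CS?T → r4=0x04
[7] flags=0010 → (cmp)
[8] flags=0010 CS?T → r4=0x0f
[9] flags=0010 VC?T → r4=0xda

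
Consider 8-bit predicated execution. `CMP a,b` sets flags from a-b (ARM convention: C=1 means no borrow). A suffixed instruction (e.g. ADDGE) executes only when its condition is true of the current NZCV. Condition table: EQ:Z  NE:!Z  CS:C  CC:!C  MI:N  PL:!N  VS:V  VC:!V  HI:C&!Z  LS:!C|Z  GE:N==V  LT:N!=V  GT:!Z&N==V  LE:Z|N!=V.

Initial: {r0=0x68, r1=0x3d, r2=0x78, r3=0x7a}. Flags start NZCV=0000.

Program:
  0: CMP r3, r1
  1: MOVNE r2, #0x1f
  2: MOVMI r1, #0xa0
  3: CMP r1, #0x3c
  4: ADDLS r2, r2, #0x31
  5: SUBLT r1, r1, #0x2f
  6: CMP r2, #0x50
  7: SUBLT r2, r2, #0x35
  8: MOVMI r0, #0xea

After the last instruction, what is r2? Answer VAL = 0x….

VAL = 0xea

[0] flags=0010 → (cmp)
[1] flags=0010 NE?T → r2=0x1f
[2] flags=0010 MI?F → skip
[3] flags=0010 → (cmp)
[4] flags=0010 LS?F → skip
[5] flags=0010 LT?F → skip
[6] flags=1000 → (cmp)
[7] flags=1000 LT?T → r2=0xea
[8] flags=1000 MI?T → r0=0xea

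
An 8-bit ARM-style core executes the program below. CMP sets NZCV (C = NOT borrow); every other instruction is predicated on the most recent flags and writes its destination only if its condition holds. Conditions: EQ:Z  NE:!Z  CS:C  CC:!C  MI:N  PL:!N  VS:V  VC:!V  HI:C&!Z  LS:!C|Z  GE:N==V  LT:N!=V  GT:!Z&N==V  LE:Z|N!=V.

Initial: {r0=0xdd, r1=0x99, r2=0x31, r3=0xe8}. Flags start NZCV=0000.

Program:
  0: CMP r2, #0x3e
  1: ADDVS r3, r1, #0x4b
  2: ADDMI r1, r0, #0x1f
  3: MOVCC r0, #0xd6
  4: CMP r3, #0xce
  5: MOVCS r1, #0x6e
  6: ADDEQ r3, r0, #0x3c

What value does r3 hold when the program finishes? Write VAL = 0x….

0: ✓ CMP  NZCV=1000
1: · ADDVS
2: ✓ ADDMI  r1←0xfc
3: ✓ MOVCC  r0←0xd6
4: ✓ CMP  NZCV=0010
5: ✓ MOVCS  r1←0x6e
6: · ADDEQ

VAL = 0xe8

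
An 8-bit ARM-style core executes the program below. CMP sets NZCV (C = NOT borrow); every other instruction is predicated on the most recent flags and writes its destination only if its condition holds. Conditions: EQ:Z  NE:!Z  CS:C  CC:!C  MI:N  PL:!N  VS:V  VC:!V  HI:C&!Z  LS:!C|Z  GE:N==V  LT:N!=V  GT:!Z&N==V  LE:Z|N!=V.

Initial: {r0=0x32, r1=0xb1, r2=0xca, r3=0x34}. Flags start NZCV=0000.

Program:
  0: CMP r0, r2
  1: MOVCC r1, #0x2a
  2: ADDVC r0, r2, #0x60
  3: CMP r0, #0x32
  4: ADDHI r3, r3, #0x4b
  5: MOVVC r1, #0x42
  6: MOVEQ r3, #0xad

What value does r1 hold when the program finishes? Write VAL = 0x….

[0] flags=0000 → (cmp)
[1] flags=0000 CC?T → r1=0x2a
[2] flags=0000 VC?T → r0=0x2a
[3] flags=1000 → (cmp)
[4] flags=1000 HI?F → skip
[5] flags=1000 VC?T → r1=0x42
[6] flags=1000 EQ?F → skip

VAL = 0x42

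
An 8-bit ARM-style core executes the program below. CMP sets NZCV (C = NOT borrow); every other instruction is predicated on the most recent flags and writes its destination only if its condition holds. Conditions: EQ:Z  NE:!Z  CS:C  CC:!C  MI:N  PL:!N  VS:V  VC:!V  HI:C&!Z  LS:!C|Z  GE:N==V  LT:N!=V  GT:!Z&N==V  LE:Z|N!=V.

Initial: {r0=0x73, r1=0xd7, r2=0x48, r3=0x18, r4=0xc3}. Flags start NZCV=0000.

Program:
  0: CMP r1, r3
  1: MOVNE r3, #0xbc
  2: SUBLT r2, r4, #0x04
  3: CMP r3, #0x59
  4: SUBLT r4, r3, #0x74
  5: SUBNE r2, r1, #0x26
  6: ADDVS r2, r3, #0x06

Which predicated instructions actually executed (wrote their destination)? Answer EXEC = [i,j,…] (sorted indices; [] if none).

EXEC = [1,2,4,5,6]

[0] flags=1010 → (cmp)
[1] flags=1010 NE?T → r3=0xbc
[2] flags=1010 LT?T → r2=0xbf
[3] flags=0011 → (cmp)
[4] flags=0011 LT?T → r4=0x48
[5] flags=0011 NE?T → r2=0xb1
[6] flags=0011 VS?T → r2=0xc2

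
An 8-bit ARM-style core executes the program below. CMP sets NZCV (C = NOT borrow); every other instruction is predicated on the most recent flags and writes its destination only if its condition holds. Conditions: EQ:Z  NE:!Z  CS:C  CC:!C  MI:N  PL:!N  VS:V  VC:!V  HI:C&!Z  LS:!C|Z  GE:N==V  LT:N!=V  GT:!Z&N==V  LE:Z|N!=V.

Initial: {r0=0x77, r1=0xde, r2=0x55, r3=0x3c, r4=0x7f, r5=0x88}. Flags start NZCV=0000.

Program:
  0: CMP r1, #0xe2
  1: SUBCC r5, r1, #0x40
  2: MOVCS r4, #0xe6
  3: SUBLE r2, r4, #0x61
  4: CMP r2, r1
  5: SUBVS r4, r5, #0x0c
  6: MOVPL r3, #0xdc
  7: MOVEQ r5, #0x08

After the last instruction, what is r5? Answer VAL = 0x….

VAL = 0x9e

0: ✓ CMP  NZCV=1000
1: ✓ SUBCC  r5←0x9e
2: · MOVCS
3: ✓ SUBLE  r2←0x1e
4: ✓ CMP  NZCV=0000
5: · SUBVS
6: ✓ MOVPL  r3←0xdc
7: · MOVEQ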